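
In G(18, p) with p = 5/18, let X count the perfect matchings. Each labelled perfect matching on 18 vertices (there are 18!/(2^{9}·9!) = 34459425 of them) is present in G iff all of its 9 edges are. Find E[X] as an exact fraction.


K_18 has 18!/(2^{9}·9!) = 34459425 labelled perfect matchings.
For each such perfect matching H, let X_H = 1 if all 9 edges of H are present in G. Then P[X_H = 1] = p^{9} = (5/18)^{9} = 1953125/198359290368.
By linearity of expectation: E[X] = Σ_H E[X_H] = 34459425 · p^{9} = 34459425 · 1953125/198359290368 = 830908203125/2448880128.
Numerically: E[X] ≈ 339.

E[X] = 34459425 · (5/18)^{9} = 830908203125/2448880128 ≈ 339.


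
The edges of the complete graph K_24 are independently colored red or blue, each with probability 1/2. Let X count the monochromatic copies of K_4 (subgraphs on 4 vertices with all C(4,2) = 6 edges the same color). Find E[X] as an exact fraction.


Let X = Σ_S X_S over the C(24, 4) = 10626 subsets S of size 4, where X_S = 1 if the K_4 on S is monochromatic.
For a fixed S, the K_4 on S has C(4, 2) = 6 edges. P[all 6 edges red] = (1/2)^6, and likewise for blue, so P[monochromatic] = 2·(1/2)^6 = 2^{1 − 6} = 1/32.
By linearity of expectation: E[X] = C(24, 4) · 2^{1 − 6} = 10626 · 1/32 = 5313/16.
Numerically: E[X] ≈ 332.0625.

E[X] = C(24,4)·2^(1−C(4,2)) = 5313/16 ≈ 332.0625.


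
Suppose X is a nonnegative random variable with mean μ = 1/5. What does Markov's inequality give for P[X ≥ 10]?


μ = E[X] = 1/5, a = 10.
Markov: P[X ≥ 10] ≤ μ/a = (1/5)/10 = 1/50.
Numerically: ≈ 0.020.
(Since a = 10 > μ = 0.200, the bound 1/50 is < 1 and informative.)

P[X ≥ 10] ≤ 1/50 ≈ 0.020.


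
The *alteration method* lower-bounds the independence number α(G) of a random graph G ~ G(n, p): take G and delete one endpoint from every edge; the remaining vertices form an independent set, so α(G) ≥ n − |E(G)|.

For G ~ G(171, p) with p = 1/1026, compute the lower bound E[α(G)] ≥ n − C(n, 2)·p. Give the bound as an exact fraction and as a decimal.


E[|E(G)|] = C(171, 2)·p = 14535 · (1/1026) = 85/6.
E[α(G)] ≥ n − E[|E(G)|] = 171 − 85/6 = 941/6.
Numerically: ≈ 156.83333.
(This is only a lower bound; the true E[α(G)] may be larger.)

E[α(G)] ≥ 941/6 ≈ 156.83333.


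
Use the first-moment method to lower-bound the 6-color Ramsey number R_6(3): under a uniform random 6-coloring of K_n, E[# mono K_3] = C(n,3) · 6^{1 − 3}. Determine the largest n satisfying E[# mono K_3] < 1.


We need C(n, 3) · 6^{1 − 3} < 1, i.e. C(n, 3) < 6^{3 − 1} = 36.
Check values of n near the boundary:
  n = 3: C(3, 3) = 1; 1 < 36? YES
  n = 4: C(4, 3) = 4; 4 < 36? YES
  n = 5: C(5, 3) = 10; 10 < 36? YES
  n = 6: C(6, 3) = 20; 20 < 36? YES
  n = 7: C(7, 3) = 35; 35 < 36? YES
  n = 8: C(8, 3) = 56; 56 < 36? NO
The largest n with C(n, 3) < 36 is n = 7 (where E[X] = 35/36 ≈ 0.9722222). Hence R_6(3) > 7, i.e. R_6(3) ≥ 8.

Largest n = 7; hence R_6(3) > 7.


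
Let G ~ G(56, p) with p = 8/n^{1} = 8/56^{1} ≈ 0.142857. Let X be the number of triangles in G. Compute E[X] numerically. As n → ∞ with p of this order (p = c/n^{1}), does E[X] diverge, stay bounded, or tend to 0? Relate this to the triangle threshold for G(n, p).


Number of potential triangles: C(56, 3) = 27720.
Each occurs with probability p³ ≈ (0.142857)³ ≈ 2.91545190e-03.
By linearity: E[X] = C(56, 3)·p³ ≈ 27720 · 2.91545190e-03 ≈ 80.816327.
Here α = 1, so p = 8/n is exactly at the triangle threshold p ~ 1/n. Asymptotically E[X] → c³/6 = 8³/6 = 256/3 ≈ 85.333333, a bounded constant. In this regime the triangle count is asymptotically Poisson(c³/6).

E[X] ≈ 80.816327; in regime p = Θ(1/n^{1}) E[X] stays bounded (at the triangle threshold p ~ 1/n).


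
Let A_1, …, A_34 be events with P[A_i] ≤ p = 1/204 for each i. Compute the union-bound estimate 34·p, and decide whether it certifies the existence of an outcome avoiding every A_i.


Union bound: P[∪_{i=1}^{34} A_i] ≤ Σ_i P[A_i] ≤ 34·p = 34·(1/204) = 1/6.
Numerically: 1/6 ≈ 0.166667.
Is 1/6 < 1? YES.
Since P[∪ A_i] ≤ 1/6 < 1, the complement has P[∩ A_i^c] ≥ 1 − 1/6 = 5/6 > 0, so some outcome avoids every A_i.

34·p = 1/6 ≈ 0.166667; existence CERTIFIED by the union bound.


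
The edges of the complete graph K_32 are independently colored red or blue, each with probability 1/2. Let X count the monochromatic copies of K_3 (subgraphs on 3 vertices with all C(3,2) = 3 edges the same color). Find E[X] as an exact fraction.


Let X = Σ_S X_S over the C(32, 3) = 4960 subsets S of size 3, where X_S = 1 if the K_3 on S is monochromatic.
For a fixed S, the K_3 on S has C(3, 2) = 3 edges. P[all 3 edges red] = (1/2)^3, and likewise for blue, so P[monochromatic] = 2·(1/2)^3 = 2^{1 − 3} = 1/4.
By linearity: E[X] = C(32, 3) · 2^{1 − 3} = 4960 · 1/4 = 1240.
Numerically: E[X] ≈ 1240.000000.

E[X] = C(32,3)·2^(1−C(3,2)) = 1240 ≈ 1240.000000.


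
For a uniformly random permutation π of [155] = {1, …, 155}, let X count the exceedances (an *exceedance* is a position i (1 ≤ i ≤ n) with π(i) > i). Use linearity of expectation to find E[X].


Write X = Σ_{i=1}^{155} X_i, where X_i = 1_{π(i) > i}.
For each fixed i, π(i) is uniform over {1, …, 155} (marginal of a uniform permutation), so P[π(i) > i] = (n − i)/n. Summing: Σ_{i=1}^{155} (n − i)/n = (0 + 1 + … + 154)/155 = 155(155 − 1)/(2·155) = (155 − 1)/2.
Hence E[X] = Σ_{i=1}^{155} (155 − i)/155 = 77 ≈ 77.00000.

E[X] = 77 = 77.00000.


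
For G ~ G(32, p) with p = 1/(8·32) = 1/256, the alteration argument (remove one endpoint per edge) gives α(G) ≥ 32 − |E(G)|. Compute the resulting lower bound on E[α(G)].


E[|E(G)|] = C(32, 2)·p = 496 · (1/256) = 31/16.
E[α(G)] ≥ n − E[|E(G)|] = 32 − 31/16 = 481/16.
Numerically: ≈ 30.0625.
(This is only a lower bound; the true E[α(G)] may be larger.)

E[α(G)] ≥ 481/16 ≈ 30.0625.


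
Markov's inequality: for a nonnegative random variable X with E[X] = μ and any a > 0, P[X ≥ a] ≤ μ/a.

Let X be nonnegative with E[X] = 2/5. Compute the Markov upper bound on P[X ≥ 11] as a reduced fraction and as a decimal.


μ = E[X] = 2/5, a = 11.
Markov: P[X ≥ 11] ≤ μ/a = (2/5)/11 = 2/55.
Numerically: ≈ 0.036364.
(Since a = 11 > μ = 0.400000, the bound 2/55 is < 1 and informative.)

P[X ≥ 11] ≤ 2/55 ≈ 0.036364.


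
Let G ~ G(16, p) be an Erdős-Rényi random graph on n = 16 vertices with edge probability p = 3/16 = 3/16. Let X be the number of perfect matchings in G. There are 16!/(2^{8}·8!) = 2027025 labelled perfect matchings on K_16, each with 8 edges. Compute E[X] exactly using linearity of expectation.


K_16 has 16!/(2^{8}·8!) = 2027025 labelled perfect matchings.
For each such perfect matching H, let X_H = 1 if all 8 edges of H are present in G. Then P[X_H = 1] = p^{8} = (3/16)^{8} = 6561/4294967296.
By linearity of expectation: E[X] = Σ_H E[X_H] = 2027025 · p^{8} = 2027025 · 6561/4294967296 = 13299311025/4294967296.
Numerically: E[X] ≈ 3.09649.

E[X] = 2027025 · (3/16)^{8} = 13299311025/4294967296 ≈ 3.09649.


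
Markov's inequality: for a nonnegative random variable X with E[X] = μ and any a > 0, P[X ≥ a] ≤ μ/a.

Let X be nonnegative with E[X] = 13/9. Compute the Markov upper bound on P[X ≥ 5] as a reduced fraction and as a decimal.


μ = E[X] = 13/9, a = 5.
Markov: P[X ≥ 5] ≤ μ/a = (13/9)/5 = 13/45.
Numerically: ≈ 0.2889.
(Since a = 5 > μ = 1.4444, the bound 13/45 is < 1 and informative.)

P[X ≥ 5] ≤ 13/45 ≈ 0.2889.


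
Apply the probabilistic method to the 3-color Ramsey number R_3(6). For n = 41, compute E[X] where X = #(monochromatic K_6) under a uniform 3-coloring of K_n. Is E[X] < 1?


E[X] = C(41, 6) · 3^{1 − 15} = 4496388 · 3^{−14} = 4496388/4782969.
As a reduced fraction: E[X] = 1498796/1594323 ≈ 0.9401.
Is E[X] < 1? YES.
Since E[X] < 1, there exists a 3-coloring of K_{41} with no monochromatic K_6; hence R_3(6) > 41.

E[X] = 1498796/1594323 ≈ 0.9401; E[X] < 1, so R_3(6) > 41.


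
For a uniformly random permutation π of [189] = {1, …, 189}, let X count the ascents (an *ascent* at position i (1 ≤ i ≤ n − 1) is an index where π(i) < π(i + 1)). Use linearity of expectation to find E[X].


Write X = Σ X_I over i = 1, …, 188, with X_I the indicator of one ascent.
There are 188 indicators.
For each fixed i, the pair (π(i), π(i+1)) is a uniformly random ordered pair of distinct values from {1, …, 189}; by symmetry P[π(i) < π(i+1)] = 1/2.
By linearity: E[X] = 188 · (1/2) = (189 − 1) · (1/2) = 94 ≈ 94.000.

E[X] = 94 = 94.000.


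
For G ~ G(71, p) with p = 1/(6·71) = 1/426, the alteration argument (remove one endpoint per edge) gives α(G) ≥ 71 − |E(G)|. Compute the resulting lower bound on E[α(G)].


E[|E(G)|] = C(71, 2)·p = 2485 · (1/426) = 35/6.
E[α(G)] ≥ n − E[|E(G)|] = 71 − 35/6 = 391/6.
Numerically: ≈ 65.16667.
(This is only a lower bound; the true E[α(G)] may be larger.)

E[α(G)] ≥ 391/6 ≈ 65.16667.


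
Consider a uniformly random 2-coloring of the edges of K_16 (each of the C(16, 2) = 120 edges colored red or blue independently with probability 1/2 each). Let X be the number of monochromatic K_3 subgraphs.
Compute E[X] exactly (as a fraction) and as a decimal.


Let X = Σ_S X_S over the C(16, 3) = 560 subsets S of size 3, where X_S = 1 if the K_3 on S is monochromatic.
For a fixed S, the K_3 on S has C(3, 2) = 3 edges. P[all 3 edges red] = (1/2)^3, and likewise for blue, so P[monochromatic] = 2·(1/2)^3 = 2^{1 − 3} = 1/4.
By linearity: E[X] = C(16, 3) · 2^{1 − 3} = 560 · 1/4 = 140.
Numerically: E[X] ≈ 140.000000.

E[X] = C(16,3)·2^(1−C(3,2)) = 140 ≈ 140.000000.


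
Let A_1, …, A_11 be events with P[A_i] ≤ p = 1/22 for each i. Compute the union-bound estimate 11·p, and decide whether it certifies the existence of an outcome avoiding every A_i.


Union bound: P[∪_{i=1}^{11} A_i] ≤ Σ_i P[A_i] ≤ 11·p = 11·(1/22) = 1/2.
Numerically: 1/2 ≈ 0.500000.
Is 1/2 < 1? YES.
Since P[∪ A_i] ≤ 1/2 < 1, the complement has P[∩ A_i^c] ≥ 1 − 1/2 = 1/2 > 0, so some outcome avoids every A_i.

11·p = 1/2 ≈ 0.500000; existence CERTIFIED by the union bound.


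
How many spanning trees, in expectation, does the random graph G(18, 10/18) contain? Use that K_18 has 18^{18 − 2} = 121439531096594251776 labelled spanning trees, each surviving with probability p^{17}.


K_18 has 18^{18 − 2} = 121439531096594251776 labelled spanning trees.
For each such spanning tree H, let X_H = 1 if all 17 edges of H are present in G. Then P[X_H = 1] = p^{17} = (5/9)^{17} = 762939453125/16677181699666569.
Summing the indicators: E[X] = Σ_H E[X_H] = 121439531096594251776 · p^{17} = 121439531096594251776 · 762939453125/16677181699666569 = 50000000000000000/9.
Numerically: E[X] ≈ 5.556e+15.

E[X] = 121439531096594251776 · (5/9)^{17} = 50000000000000000/9 ≈ 5.556e+15.


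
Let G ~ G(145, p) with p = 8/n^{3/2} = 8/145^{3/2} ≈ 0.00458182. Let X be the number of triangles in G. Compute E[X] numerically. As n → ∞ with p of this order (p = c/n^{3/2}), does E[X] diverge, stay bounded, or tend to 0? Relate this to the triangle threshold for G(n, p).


Number of potential triangles: C(145, 3) = 497640.
Each occurs with probability p³ ≈ (0.00458182)³ ≈ 9.61864621e-08.
By linearity: E[X] = C(145, 3)·p³ ≈ 497640 · 9.61864621e-08 ≈ 0.047866.
Since α = 3/2 > 1, p = c/n^{3/2} = o(1/n) is below the triangle threshold p ~ 1/n. Asymptotically E[X] ~ (c³/6)·n^{3(1−α)} = (8³/6)·n^{-1.5} → 0, so by Markov's inequality G has no triangles w.h.p.

E[X] ≈ 0.047866; in regime p = Θ(1/n^{3/2}) E[X] tends to 0 (below the triangle threshold p ~ 1/n).


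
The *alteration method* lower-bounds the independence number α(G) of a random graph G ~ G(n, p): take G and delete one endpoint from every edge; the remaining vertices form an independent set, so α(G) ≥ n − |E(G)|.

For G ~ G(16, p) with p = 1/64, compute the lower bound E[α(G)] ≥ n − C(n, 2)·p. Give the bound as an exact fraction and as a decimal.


E[|E(G)|] = C(16, 2)·p = 120 · (1/64) = 15/8.
E[α(G)] ≥ n − E[|E(G)|] = 16 − 15/8 = 113/8.
Numerically: ≈ 14.125.
(This is only a lower bound; the true E[α(G)] may be larger.)

E[α(G)] ≥ 113/8 ≈ 14.125.


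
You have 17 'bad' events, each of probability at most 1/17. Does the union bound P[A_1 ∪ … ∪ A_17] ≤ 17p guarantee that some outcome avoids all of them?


Union bound: P[∪_{i=1}^{17} A_i] ≤ Σ_i P[A_i] ≤ 17·p = 17·(1/17) = 1.
Numerically: 1 ≈ 1.00000.
Is 1 < 1? NO.
Since the bound 1 is ≥ 1, the union bound is uninformative here; it does NOT by itself certify existence.

17·p = 1 ≈ 1.00000; existence NOT certified by the union bound.


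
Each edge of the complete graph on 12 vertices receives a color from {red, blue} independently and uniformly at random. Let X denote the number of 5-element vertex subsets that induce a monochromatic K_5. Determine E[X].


Let X = Σ_S X_S over the C(12, 5) = 792 subsets S of size 5, where X_S = 1 if the K_5 on S is monochromatic.
For a fixed S, the K_5 on S has C(5, 2) = 10 edges. P[all 10 edges red] = (1/2)^10, and likewise for blue, so P[monochromatic] = 2·(1/2)^10 = 2^{1 − 10} = 1/512.
By linearity: E[X] = C(12, 5) · 2^{1 − 10} = 792 · 1/512 = 99/64.
Numerically: E[X] ≈ 1.54688.

E[X] = C(12,5)·2^(1−C(5,2)) = 99/64 ≈ 1.54688.


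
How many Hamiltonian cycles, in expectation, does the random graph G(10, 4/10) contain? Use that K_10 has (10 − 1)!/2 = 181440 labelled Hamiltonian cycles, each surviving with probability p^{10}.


K_10 has (10 − 1)!/2 = 181440 labelled Hamiltonian cycles.
For each such Hamiltonian cycle H, let X_H = 1 if all 10 edges of H are present in G. Then P[X_H = 1] = p^{10} = (2/5)^{10} = 1024/9765625.
By linearity of expectation: E[X] = Σ_H E[X_H] = 181440 · p^{10} = 181440 · 1024/9765625 = 37158912/1953125.
Numerically: E[X] ≈ 19.0254.

E[X] = 181440 · (2/5)^{10} = 37158912/1953125 ≈ 19.0254.


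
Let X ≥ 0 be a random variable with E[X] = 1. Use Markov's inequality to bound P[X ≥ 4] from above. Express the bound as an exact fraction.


μ = E[X] = 1, a = 4.
Markov: P[X ≥ 4] ≤ μ/a = (1)/4 = 1/4.
Numerically: ≈ 0.2500.
(Since a = 4 > μ = 1.0000, the bound 1/4 is < 1 and informative.)

P[X ≥ 4] ≤ 1/4 ≈ 0.2500.


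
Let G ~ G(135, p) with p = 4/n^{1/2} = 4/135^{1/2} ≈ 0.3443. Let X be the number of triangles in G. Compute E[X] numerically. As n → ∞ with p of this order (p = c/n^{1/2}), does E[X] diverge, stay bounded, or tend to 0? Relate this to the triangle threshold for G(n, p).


Number of potential triangles: C(135, 3) = 400995.
Each occurs with probability p³ ≈ (0.3443)³ ≈ 4.080180e-02.
By linearity: E[X] = C(135, 3)·p³ ≈ 400995 · 4.080180e-02 ≈ 16361.3177.
Since α = 1/2 < 1, p = c/n^{1/2} ≫ 1/n is above the triangle threshold p ~ 1/n. Asymptotically E[X] ~ (c³/6)·n^{3(1−α)} = (4³/6)·n^{1.5} → ∞; triangles are abundant w.h.p.

E[X] ≈ 16361.3177; in regime p = Θ(1/n^{1/2}) E[X] diverges (above the triangle threshold p ~ 1/n).


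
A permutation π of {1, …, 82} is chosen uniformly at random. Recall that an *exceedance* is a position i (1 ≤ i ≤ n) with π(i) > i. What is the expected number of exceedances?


Write X = Σ_{i=1}^{82} X_i, where X_i = 1_{π(i) > i}.
For each fixed i, π(i) is uniform over {1, …, 82} (marginal of a uniform permutation), so P[π(i) > i] = (n − i)/n. Summing: Σ_{i=1}^{82} (n − i)/n = (0 + 1 + … + 81)/82 = 82(82 − 1)/(2·82) = (82 − 1)/2.
Hence E[X] = Σ_{i=1}^{82} (82 − i)/82 = 81/2 ≈ 40.500.

E[X] = 81/2 = 40.500.


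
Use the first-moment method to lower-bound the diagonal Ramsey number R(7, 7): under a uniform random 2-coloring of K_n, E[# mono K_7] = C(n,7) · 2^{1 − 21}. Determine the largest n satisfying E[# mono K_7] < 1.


We need C(n, 7) · 2^{1 − 21} < 1, i.e. C(n, 7) < 2^{21 − 1} = 1048576.
Check values of n near the boundary:
  n = 23: C(23, 7) = 245157; 245157 < 1048576? YES
  n = 24: C(24, 7) = 346104; 346104 < 1048576? YES
  n = 25: C(25, 7) = 480700; 480700 < 1048576? YES
  n = 26: C(26, 7) = 657800; 657800 < 1048576? YES
  n = 27: C(27, 7) = 888030; 888030 < 1048576? YES
  n = 28: C(28, 7) = 1184040; 1184040 < 1048576? NO
  n = 29: C(29, 7) = 1560780; 1560780 < 1048576? NO
  n = 30: C(30, 7) = 2035800; 2035800 < 1048576? NO
The largest n with C(n, 7) < 1048576 is n = 27 (where E[X] = 444015/524288 ≈ 0.84689). Hence R(7, 7) > 27, i.e. R(7, 7) ≥ 28.

Largest n = 27; hence R(7, 7) > 27.


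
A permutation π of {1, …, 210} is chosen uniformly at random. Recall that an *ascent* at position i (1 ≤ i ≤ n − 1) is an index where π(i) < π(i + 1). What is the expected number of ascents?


Write X = Σ X_I over i = 1, …, 209, with X_I the indicator of one ascent.
There are 209 indicators.
For each fixed i, the pair (π(i), π(i+1)) is a uniformly random ordered pair of distinct values from {1, …, 210}; by symmetry P[π(i) < π(i+1)] = 1/2.
By linearity: E[X] = 209 · (1/2) = (210 − 1) · (1/2) = 209/2 ≈ 104.50000.

E[X] = 209/2 = 104.50000.


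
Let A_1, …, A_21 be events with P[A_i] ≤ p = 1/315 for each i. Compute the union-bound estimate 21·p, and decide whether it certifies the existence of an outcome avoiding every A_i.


Union bound: P[∪_{i=1}^{21} A_i] ≤ Σ_i P[A_i] ≤ 21·p = 21·(1/315) = 1/15.
Numerically: 1/15 ≈ 0.0667.
Is 1/15 < 1? YES.
Since P[∪ A_i] ≤ 1/15 < 1, the complement has P[∩ A_i^c] ≥ 1 − 1/15 = 14/15 > 0, so some outcome avoids every A_i.

21·p = 1/15 ≈ 0.0667; existence CERTIFIED by the union bound.


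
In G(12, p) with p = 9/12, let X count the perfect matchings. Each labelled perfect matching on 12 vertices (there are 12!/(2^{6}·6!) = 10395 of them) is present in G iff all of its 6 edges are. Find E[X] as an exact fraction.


K_12 has 12!/(2^{6}·6!) = 10395 labelled perfect matchings.
For each such perfect matching H, let X_H = 1 if all 6 edges of H are present in G. Then P[X_H = 1] = p^{6} = (3/4)^{6} = 729/4096.
By linearity of expectation: E[X] = Σ_H E[X_H] = 10395 · p^{6} = 10395 · 729/4096 = 7577955/4096.
Numerically: E[X] ≈ 1850.1.

E[X] = 10395 · (3/4)^{6} = 7577955/4096 ≈ 1850.1.


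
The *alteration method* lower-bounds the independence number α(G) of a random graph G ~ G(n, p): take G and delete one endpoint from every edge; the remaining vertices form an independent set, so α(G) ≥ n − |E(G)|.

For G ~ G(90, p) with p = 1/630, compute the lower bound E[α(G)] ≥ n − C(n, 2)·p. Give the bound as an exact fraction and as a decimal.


E[|E(G)|] = C(90, 2)·p = 4005 · (1/630) = 89/14.
E[α(G)] ≥ n − E[|E(G)|] = 90 − 89/14 = 1171/14.
Numerically: ≈ 83.643.
(This is only a lower bound; the true E[α(G)] may be larger.)

E[α(G)] ≥ 1171/14 ≈ 83.643.


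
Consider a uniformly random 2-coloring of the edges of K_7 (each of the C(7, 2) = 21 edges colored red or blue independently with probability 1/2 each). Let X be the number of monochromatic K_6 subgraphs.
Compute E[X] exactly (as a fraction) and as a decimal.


Let X = Σ_S X_S over the C(7, 6) = 7 subsets S of size 6, where X_S = 1 if the K_6 on S is monochromatic.
For a fixed S, the K_6 on S has C(6, 2) = 15 edges. P[all 15 edges red] = (1/2)^15, and likewise for blue, so P[monochromatic] = 2·(1/2)^15 = 2^{1 − 15} = 1/16384.
Summing: E[X] = C(7, 6) · 2^{1 − 15} = 7 · 1/16384 = 7/16384.
Numerically: E[X] ≈ 0.0004.

E[X] = C(7,6)·2^(1−C(6,2)) = 7/16384 ≈ 0.0004.


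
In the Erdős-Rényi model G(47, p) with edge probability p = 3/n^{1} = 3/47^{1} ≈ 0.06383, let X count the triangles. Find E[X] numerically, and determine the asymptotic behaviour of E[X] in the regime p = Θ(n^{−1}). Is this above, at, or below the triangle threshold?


Number of potential triangles: C(47, 3) = 16215.
Each occurs with probability p³ ≈ (0.06383)³ ≈ 2.600580e-04.
By linearity: E[X] = C(47, 3)·p³ ≈ 16215 · 2.600580e-04 ≈ 4.2168.
Here α = 1, so p = 3/n is exactly at the triangle threshold p ~ 1/n. Asymptotically E[X] → c³/6 = 3³/6 = 9/2 ≈ 4.5000, a bounded constant. In this regime the triangle count is asymptotically Poisson(c³/6).

E[X] ≈ 4.2168; in regime p = Θ(1/n^{1}) E[X] stays bounded (at the triangle threshold p ~ 1/n).


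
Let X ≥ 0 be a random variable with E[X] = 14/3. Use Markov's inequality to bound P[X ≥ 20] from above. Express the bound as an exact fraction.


μ = E[X] = 14/3, a = 20.
Markov: P[X ≥ 20] ≤ μ/a = (14/3)/20 = 7/30.
Numerically: ≈ 0.2333.
(Since a = 20 > μ = 4.6667, the bound 7/30 is < 1 and informative.)

P[X ≥ 20] ≤ 7/30 ≈ 0.2333.


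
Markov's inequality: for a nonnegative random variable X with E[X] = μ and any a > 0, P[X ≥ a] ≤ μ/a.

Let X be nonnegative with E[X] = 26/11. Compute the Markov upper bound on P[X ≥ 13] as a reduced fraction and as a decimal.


μ = E[X] = 26/11, a = 13.
Markov: P[X ≥ 13] ≤ μ/a = (26/11)/13 = 2/11.
Numerically: ≈ 0.181818.
(Since a = 13 > μ = 2.363636, the bound 2/11 is < 1 and informative.)

P[X ≥ 13] ≤ 2/11 ≈ 0.181818.


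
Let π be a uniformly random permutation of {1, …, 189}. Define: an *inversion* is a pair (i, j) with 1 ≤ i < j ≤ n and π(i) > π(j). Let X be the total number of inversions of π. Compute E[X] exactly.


Write X = Σ X_I over the C(189, 2) = 17766 pairs i < j, with X_I the indicator of one inversion.
There are 17766 indicators.
For each fixed pair i < j, the values π(i) and π(j) are two distinct elements of {1, …, 189} in uniformly random order; by symmetry P[π(i) > π(j)] = 1/2.
By linearity: E[X] = 17766 · (1/2) = C(189, 2) · (1/2) = 17766/2 = 8883 ≈ 8883.00000.

E[X] = 8883 = 8883.00000.


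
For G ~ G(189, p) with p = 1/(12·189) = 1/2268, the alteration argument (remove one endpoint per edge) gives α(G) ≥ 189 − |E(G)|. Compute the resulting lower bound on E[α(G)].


E[|E(G)|] = C(189, 2)·p = 17766 · (1/2268) = 47/6.
E[α(G)] ≥ n − E[|E(G)|] = 189 − 47/6 = 1087/6.
Numerically: ≈ 181.166667.
(This is only a lower bound; the true E[α(G)] may be larger.)

E[α(G)] ≥ 1087/6 ≈ 181.166667.


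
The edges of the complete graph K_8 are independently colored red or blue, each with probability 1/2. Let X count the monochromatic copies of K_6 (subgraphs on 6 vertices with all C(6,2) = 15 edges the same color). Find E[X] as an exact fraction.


Let X = Σ_S X_S over the C(8, 6) = 28 subsets S of size 6, where X_S = 1 if the K_6 on S is monochromatic.
For a fixed S, the K_6 on S has C(6, 2) = 15 edges. P[all 15 edges red] = (1/2)^15, and likewise for blue, so P[monochromatic] = 2·(1/2)^15 = 2^{1 − 15} = 1/16384.
By linearity: E[X] = C(8, 6) · 2^{1 − 15} = 28 · 1/16384 = 7/4096.
Numerically: E[X] ≈ 0.0017.

E[X] = C(8,6)·2^(1−C(6,2)) = 7/4096 ≈ 0.0017.


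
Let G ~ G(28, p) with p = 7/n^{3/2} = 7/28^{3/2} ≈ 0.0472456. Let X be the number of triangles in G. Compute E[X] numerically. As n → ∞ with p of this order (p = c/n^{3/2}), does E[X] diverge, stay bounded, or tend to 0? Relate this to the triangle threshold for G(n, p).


Number of potential triangles: C(28, 3) = 3276.
Each occurs with probability p³ ≈ (0.0472456)³ ≈ 1.05458837e-04.
By linearity: E[X] = C(28, 3)·p³ ≈ 3276 · 1.05458837e-04 ≈ 0.345483.
Since α = 3/2 > 1, p = c/n^{3/2} = o(1/n) is below the triangle threshold p ~ 1/n. Asymptotically E[X] ~ (c³/6)·n^{3(1−α)} = (7³/6)·n^{-1.5} → 0, so by Markov's inequality G has no triangles w.h.p.

E[X] ≈ 0.345483; in regime p = Θ(1/n^{3/2}) E[X] tends to 0 (below the triangle threshold p ~ 1/n).


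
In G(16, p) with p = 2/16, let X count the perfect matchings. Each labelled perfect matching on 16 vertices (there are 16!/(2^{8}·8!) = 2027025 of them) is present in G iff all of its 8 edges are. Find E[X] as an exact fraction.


K_16 has 16!/(2^{8}·8!) = 2027025 labelled perfect matchings.
For each such perfect matching H, let X_H = 1 if all 8 edges of H are present in G. Then P[X_H = 1] = p^{8} = (1/8)^{8} = 1/16777216.
By linearity: E[X] = Σ_H E[X_H] = 2027025 · p^{8} = 2027025 · 1/16777216 = 2027025/16777216.
Numerically: E[X] ≈ 0.1208.

E[X] = 2027025 · (1/8)^{8} = 2027025/16777216 ≈ 0.1208.


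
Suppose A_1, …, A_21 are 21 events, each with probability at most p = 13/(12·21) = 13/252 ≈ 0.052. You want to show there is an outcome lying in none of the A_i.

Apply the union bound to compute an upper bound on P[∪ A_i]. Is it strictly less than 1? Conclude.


Union bound: P[∪_{i=1}^{21} A_i] ≤ Σ_i P[A_i] ≤ 21·p = 21·(13/252) = 13/12.
Numerically: 13/12 ≈ 1.083.
Is 13/12 < 1? NO.
Since the bound 13/12 is ≥ 1, the union bound is uninformative here; it does NOT by itself certify existence.

21·p = 13/12 ≈ 1.083; existence NOT certified by the union bound.


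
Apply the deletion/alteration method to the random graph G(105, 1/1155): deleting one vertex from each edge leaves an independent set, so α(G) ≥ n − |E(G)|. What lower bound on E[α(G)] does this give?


E[|E(G)|] = C(105, 2)·p = 5460 · (1/1155) = 52/11.
E[α(G)] ≥ n − E[|E(G)|] = 105 − 52/11 = 1103/11.
Numerically: ≈ 100.2727.
(This is only a lower bound; the true E[α(G)] may be larger.)

E[α(G)] ≥ 1103/11 ≈ 100.2727.


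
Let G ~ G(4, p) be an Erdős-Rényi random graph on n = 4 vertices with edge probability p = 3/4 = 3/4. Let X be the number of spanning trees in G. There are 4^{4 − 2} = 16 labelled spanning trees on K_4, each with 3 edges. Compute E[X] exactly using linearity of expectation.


K_4 has 4^{4 − 2} = 16 labelled spanning trees.
For each such spanning tree H, let X_H = 1 if all 3 edges of H are present in G. Then P[X_H = 1] = p^{3} = (3/4)^{3} = 27/64.
By linearity: E[X] = Σ_H E[X_H] = 16 · p^{3} = 16 · 27/64 = 27/4.
Numerically: E[X] ≈ 6.75.

E[X] = 16 · (3/4)^{3} = 27/4 ≈ 6.75.


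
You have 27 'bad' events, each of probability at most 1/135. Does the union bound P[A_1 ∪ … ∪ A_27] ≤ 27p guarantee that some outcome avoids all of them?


Union bound: P[∪_{i=1}^{27} A_i] ≤ Σ_i P[A_i] ≤ 27·p = 27·(1/135) = 1/5.
Numerically: 1/5 ≈ 0.20000.
Is 1/5 < 1? YES.
Since P[∪ A_i] ≤ 1/5 < 1, the complement has P[∩ A_i^c] ≥ 1 − 1/5 = 4/5 > 0, so some outcome avoids every A_i.

27·p = 1/5 ≈ 0.20000; existence CERTIFIED by the union bound.


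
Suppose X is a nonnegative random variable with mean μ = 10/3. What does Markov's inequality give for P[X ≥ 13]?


μ = E[X] = 10/3, a = 13.
Markov: P[X ≥ 13] ≤ μ/a = (10/3)/13 = 10/39.
Numerically: ≈ 0.2564.
(Since a = 13 > μ = 3.3333, the bound 10/39 is < 1 and informative.)

P[X ≥ 13] ≤ 10/39 ≈ 0.2564.


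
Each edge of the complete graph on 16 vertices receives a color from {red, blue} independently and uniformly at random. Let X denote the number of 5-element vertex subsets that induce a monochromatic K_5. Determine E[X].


Let X = Σ_S X_S over the C(16, 5) = 4368 subsets S of size 5, where X_S = 1 if the K_5 on S is monochromatic.
For a fixed S, the K_5 on S has C(5, 2) = 10 edges. P[all 10 edges red] = (1/2)^10, and likewise for blue, so P[monochromatic] = 2·(1/2)^10 = 2^{1 − 10} = 1/512.
By linearity of expectation: E[X] = C(16, 5) · 2^{1 − 10} = 4368 · 1/512 = 273/32.
Numerically: E[X] ≈ 8.531250.

E[X] = C(16,5)·2^(1−C(5,2)) = 273/32 ≈ 8.531250.


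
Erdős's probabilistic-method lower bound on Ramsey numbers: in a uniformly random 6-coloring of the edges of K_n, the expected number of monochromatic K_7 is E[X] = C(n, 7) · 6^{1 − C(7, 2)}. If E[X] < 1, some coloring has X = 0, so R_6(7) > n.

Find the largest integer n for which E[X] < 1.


We need C(n, 7) · 6^{1 − 21} < 1, i.e. C(n, 7) < 6^{21 − 1} = 3656158440062976.
Check values of n near the boundary:
  n = 567: C(567, 7) = 3601671315933933; 3601671315933933 < 3656158440062976? YES
  n = 568: C(568, 7) = 3646611956239704; 3646611956239704 < 3656158440062976? YES
  n = 569: C(569, 7) = 3692032389858348; 3692032389858348 < 3656158440062976? NO
  n = 570: C(570, 7) = 3737936877831720; 3737936877831720 < 3656158440062976? NO
  n = 571: C(571, 7) = 3784329711421830; 3784329711421830 < 3656158440062976? NO
The largest n with C(n, 7) < 3656158440062976 is n = 568 (where E[X] = 16882462760369/16926659444736 ≈ 0.99739). Hence R_6(7) > 568, i.e. R_6(7) ≥ 569.

Largest n = 568; hence R_6(7) > 568.


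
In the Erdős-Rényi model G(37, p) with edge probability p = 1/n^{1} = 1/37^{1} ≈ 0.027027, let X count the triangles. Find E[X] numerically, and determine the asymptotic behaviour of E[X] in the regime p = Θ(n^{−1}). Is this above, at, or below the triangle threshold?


Number of potential triangles: C(37, 3) = 7770.
Each occurs with probability p³ ≈ (0.027027)³ ≈ 1.9742167e-05.
By linearity: E[X] = C(37, 3)·p³ ≈ 7770 · 1.9742167e-05 ≈ 0.15340.
Here α = 1, so p = 1/n is exactly at the triangle threshold p ~ 1/n. Asymptotically E[X] → c³/6 = 1³/6 = 1/6 ≈ 0.16667, a bounded constant. In this regime the triangle count is asymptotically Poisson(c³/6).

E[X] ≈ 0.15340; in regime p = Θ(1/n^{1}) E[X] stays bounded (at the triangle threshold p ~ 1/n).


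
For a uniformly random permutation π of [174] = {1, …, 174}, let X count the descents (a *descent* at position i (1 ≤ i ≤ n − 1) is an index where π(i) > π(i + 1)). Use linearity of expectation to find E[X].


Write X = Σ X_I over i = 1, …, 173, with X_I the indicator of one descent.
There are 173 indicators.
For each fixed i, the pair (π(i), π(i+1)) is a uniformly random ordered pair of distinct values from {1, …, 174}; by symmetry P[π(i) > π(i+1)] = 1/2.
By linearity: E[X] = 173 · (1/2) = (174 − 1) · (1/2) = 173/2 ≈ 86.5000.

E[X] = 173/2 = 86.5000.


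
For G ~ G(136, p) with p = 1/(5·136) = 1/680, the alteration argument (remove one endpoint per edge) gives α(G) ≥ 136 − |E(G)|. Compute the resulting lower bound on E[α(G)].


E[|E(G)|] = C(136, 2)·p = 9180 · (1/680) = 27/2.
E[α(G)] ≥ n − E[|E(G)|] = 136 − 27/2 = 245/2.
Numerically: ≈ 122.500000.
(This is only a lower bound; the true E[α(G)] may be larger.)

E[α(G)] ≥ 245/2 ≈ 122.500000.


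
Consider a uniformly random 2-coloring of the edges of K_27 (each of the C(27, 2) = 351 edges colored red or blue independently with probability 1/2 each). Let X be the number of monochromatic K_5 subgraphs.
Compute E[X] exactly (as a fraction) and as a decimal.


Let X = Σ_S X_S over the C(27, 5) = 80730 subsets S of size 5, where X_S = 1 if the K_5 on S is monochromatic.
For a fixed S, the K_5 on S has C(5, 2) = 10 edges. P[all 10 edges red] = (1/2)^10, and likewise for blue, so P[monochromatic] = 2·(1/2)^10 = 2^{1 − 10} = 1/512.
Summing: E[X] = C(27, 5) · 2^{1 − 10} = 80730 · 1/512 = 40365/256.
Numerically: E[X] ≈ 157.67578.

E[X] = C(27,5)·2^(1−C(5,2)) = 40365/256 ≈ 157.67578.


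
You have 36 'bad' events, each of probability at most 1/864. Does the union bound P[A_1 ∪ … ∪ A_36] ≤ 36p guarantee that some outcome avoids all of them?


Union bound: P[∪_{i=1}^{36} A_i] ≤ Σ_i P[A_i] ≤ 36·p = 36·(1/864) = 1/24.
Numerically: 1/24 ≈ 0.042.
Is 1/24 < 1? YES.
Since P[∪ A_i] ≤ 1/24 < 1, the complement has P[∩ A_i^c] ≥ 1 − 1/24 = 23/24 > 0, so some outcome avoids every A_i.

36·p = 1/24 ≈ 0.042; existence CERTIFIED by the union bound.


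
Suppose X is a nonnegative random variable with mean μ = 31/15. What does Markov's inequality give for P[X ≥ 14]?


μ = E[X] = 31/15, a = 14.
Markov: P[X ≥ 14] ≤ μ/a = (31/15)/14 = 31/210.
Numerically: ≈ 0.147619.
(Since a = 14 > μ = 2.066667, the bound 31/210 is < 1 and informative.)

P[X ≥ 14] ≤ 31/210 ≈ 0.147619.


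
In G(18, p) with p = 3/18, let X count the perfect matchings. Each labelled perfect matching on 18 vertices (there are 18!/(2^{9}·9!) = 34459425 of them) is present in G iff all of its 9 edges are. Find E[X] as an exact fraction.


K_18 has 18!/(2^{9}·9!) = 34459425 labelled perfect matchings.
For each such perfect matching H, let X_H = 1 if all 9 edges of H are present in G. Then P[X_H = 1] = p^{9} = (1/6)^{9} = 1/10077696.
By linearity: E[X] = Σ_H E[X_H] = 34459425 · p^{9} = 34459425 · 1/10077696 = 425425/124416.
Numerically: E[X] ≈ 3.41938.

E[X] = 34459425 · (1/6)^{9} = 425425/124416 ≈ 3.41938.


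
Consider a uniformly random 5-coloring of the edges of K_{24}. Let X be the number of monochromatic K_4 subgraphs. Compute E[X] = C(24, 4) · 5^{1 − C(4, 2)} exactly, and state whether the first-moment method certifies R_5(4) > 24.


E[X] = C(24, 4) · 5^{1 − 6} = 10626 · 5^{−5} = 10626/3125.
As a reduced fraction: E[X] = 10626/3125 ≈ 3.400320.
Is E[X] < 1? NO.
Since E[X] ≥ 1, the first-moment bound is inconclusive at n = 24; it does NOT by itself certify R_5(4) > 24.

E[X] = 10626/3125 ≈ 3.400320; E[X] ≥ 1; first-moment method inconclusive here.


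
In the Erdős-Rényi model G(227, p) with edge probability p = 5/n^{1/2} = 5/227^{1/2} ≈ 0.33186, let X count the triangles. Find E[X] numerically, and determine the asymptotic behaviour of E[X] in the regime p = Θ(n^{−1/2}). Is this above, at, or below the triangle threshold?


Number of potential triangles: C(227, 3) = 1923825.
Each occurs with probability p³ ≈ (0.33186)³ ≈ 3.6548641e-02.
By linearity: E[X] = C(227, 3)·p³ ≈ 1923825 · 3.6548641e-02 ≈ 70313.18832.
Since α = 1/2 < 1, p = c/n^{1/2} ≫ 1/n is above the triangle threshold p ~ 1/n. Asymptotically E[X] ~ (c³/6)·n^{3(1−α)} = (5³/6)·n^{1.5} → ∞; triangles are abundant w.h.p.

E[X] ≈ 70313.18832; in regime p = Θ(1/n^{1/2}) E[X] diverges (above the triangle threshold p ~ 1/n).


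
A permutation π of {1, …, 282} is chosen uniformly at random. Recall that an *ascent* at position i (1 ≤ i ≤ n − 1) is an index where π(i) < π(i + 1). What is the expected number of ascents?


Write X = Σ X_I over i = 1, …, 281, with X_I the indicator of one ascent.
There are 281 indicators.
For each fixed i, the pair (π(i), π(i+1)) is a uniformly random ordered pair of distinct values from {1, …, 282}; by symmetry P[π(i) < π(i+1)] = 1/2.
By linearity: E[X] = 281 · (1/2) = (282 − 1) · (1/2) = 281/2 ≈ 140.500000.

E[X] = 281/2 = 140.500000.


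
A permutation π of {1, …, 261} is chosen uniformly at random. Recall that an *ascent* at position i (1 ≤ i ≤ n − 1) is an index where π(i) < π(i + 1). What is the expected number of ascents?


Write X = Σ X_I over i = 1, …, 260, with X_I the indicator of one ascent.
There are 260 indicators.
For each fixed i, the pair (π(i), π(i+1)) is a uniformly random ordered pair of distinct values from {1, …, 261}; by symmetry P[π(i) < π(i+1)] = 1/2.
By linearity: E[X] = 260 · (1/2) = (261 − 1) · (1/2) = 130 ≈ 130.0000.

E[X] = 130 = 130.0000.


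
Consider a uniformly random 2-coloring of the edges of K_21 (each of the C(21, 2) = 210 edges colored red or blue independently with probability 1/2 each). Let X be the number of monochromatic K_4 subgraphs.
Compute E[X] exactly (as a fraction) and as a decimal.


Let X = Σ_S X_S over the C(21, 4) = 5985 subsets S of size 4, where X_S = 1 if the K_4 on S is monochromatic.
For a fixed S, the K_4 on S has C(4, 2) = 6 edges. P[all 6 edges red] = (1/2)^6, and likewise for blue, so P[monochromatic] = 2·(1/2)^6 = 2^{1 − 6} = 1/32.
By linearity of expectation: E[X] = C(21, 4) · 2^{1 − 6} = 5985 · 1/32 = 5985/32.
Numerically: E[X] ≈ 187.0312.

E[X] = C(21,4)·2^(1−C(4,2)) = 5985/32 ≈ 187.0312.


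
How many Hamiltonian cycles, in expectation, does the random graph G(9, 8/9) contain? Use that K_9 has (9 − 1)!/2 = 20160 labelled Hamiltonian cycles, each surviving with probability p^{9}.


K_9 has (9 − 1)!/2 = 20160 labelled Hamiltonian cycles.
For each such Hamiltonian cycle H, let X_H = 1 if all 9 edges of H are present in G. Then P[X_H = 1] = p^{9} = (8/9)^{9} = 134217728/387420489.
By linearity of expectation: E[X] = Σ_H E[X_H] = 20160 · p^{9} = 20160 · 134217728/387420489 = 300647710720/43046721.
Numerically: E[X] ≈ 6984.

E[X] = 20160 · (8/9)^{9} = 300647710720/43046721 ≈ 6984.


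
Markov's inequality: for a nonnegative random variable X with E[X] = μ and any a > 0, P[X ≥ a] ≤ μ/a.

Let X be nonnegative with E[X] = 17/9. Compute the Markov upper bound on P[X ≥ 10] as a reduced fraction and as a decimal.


μ = E[X] = 17/9, a = 10.
Markov: P[X ≥ 10] ≤ μ/a = (17/9)/10 = 17/90.
Numerically: ≈ 0.1889.
(Since a = 10 > μ = 1.8889, the bound 17/90 is < 1 and informative.)

P[X ≥ 10] ≤ 17/90 ≈ 0.1889.


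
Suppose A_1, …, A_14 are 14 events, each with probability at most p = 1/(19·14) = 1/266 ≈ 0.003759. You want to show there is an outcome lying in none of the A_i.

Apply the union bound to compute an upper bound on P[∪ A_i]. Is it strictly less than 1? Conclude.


Union bound: P[∪_{i=1}^{14} A_i] ≤ Σ_i P[A_i] ≤ 14·p = 14·(1/266) = 1/19.
Numerically: 1/19 ≈ 0.052632.
Is 1/19 < 1? YES.
Since P[∪ A_i] ≤ 1/19 < 1, the complement has P[∩ A_i^c] ≥ 1 − 1/19 = 18/19 > 0, so some outcome avoids every A_i.

14·p = 1/19 ≈ 0.052632; existence CERTIFIED by the union bound.


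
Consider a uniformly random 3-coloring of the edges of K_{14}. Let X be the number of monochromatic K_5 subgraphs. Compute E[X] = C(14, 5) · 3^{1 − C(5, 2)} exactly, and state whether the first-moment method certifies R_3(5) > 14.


E[X] = C(14, 5) · 3^{1 − 10} = 2002 · 3^{−9} = 2002/19683.
As a reduced fraction: E[X] = 2002/19683 ≈ 0.101712.
Is E[X] < 1? YES.
Since E[X] < 1, there exists a 3-coloring of K_{14} with no monochromatic K_5; hence R_3(5) > 14.

E[X] = 2002/19683 ≈ 0.101712; E[X] < 1, so R_3(5) > 14.


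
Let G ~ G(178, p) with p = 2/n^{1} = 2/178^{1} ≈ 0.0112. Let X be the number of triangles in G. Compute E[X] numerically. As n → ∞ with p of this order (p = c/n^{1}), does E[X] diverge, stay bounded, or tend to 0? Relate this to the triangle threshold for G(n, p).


Number of potential triangles: C(178, 3) = 924176.
Each occurs with probability p³ ≈ (0.0112)³ ≈ 1.41850e-06.
By linearity: E[X] = C(178, 3)·p³ ≈ 924176 · 1.41850e-06 ≈ 1.311.
Here α = 1, so p = 2/n is exactly at the triangle threshold p ~ 1/n. Asymptotically E[X] → c³/6 = 2³/6 = 4/3 ≈ 1.333, a bounded constant. In this regime the triangle count is asymptotically Poisson(c³/6).

E[X] ≈ 1.311; in regime p = Θ(1/n^{1}) E[X] stays bounded (at the triangle threshold p ~ 1/n).


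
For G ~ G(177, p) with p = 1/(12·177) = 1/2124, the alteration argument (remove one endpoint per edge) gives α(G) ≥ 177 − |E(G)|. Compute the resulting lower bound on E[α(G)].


E[|E(G)|] = C(177, 2)·p = 15576 · (1/2124) = 22/3.
E[α(G)] ≥ n − E[|E(G)|] = 177 − 22/3 = 509/3.
Numerically: ≈ 169.666667.
(This is only a lower bound; the true E[α(G)] may be larger.)

E[α(G)] ≥ 509/3 ≈ 169.666667.


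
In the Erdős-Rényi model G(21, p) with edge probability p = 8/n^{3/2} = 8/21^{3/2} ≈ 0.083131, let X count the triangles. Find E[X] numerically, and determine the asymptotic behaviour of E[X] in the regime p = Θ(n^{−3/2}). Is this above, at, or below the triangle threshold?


Number of potential triangles: C(21, 3) = 1330.
Each occurs with probability p³ ≈ (0.083131)³ ≈ 5.7449087e-04.
By linearity: E[X] = C(21, 3)·p³ ≈ 1330 · 5.7449087e-04 ≈ 0.76407.
Since α = 3/2 > 1, p = c/n^{3/2} = o(1/n) is below the triangle threshold p ~ 1/n. Asymptotically E[X] ~ (c³/6)·n^{3(1−α)} = (8³/6)·n^{-1.5} → 0, so by Markov's inequality G has no triangles w.h.p.

E[X] ≈ 0.76407; in regime p = Θ(1/n^{3/2}) E[X] tends to 0 (below the triangle threshold p ~ 1/n).


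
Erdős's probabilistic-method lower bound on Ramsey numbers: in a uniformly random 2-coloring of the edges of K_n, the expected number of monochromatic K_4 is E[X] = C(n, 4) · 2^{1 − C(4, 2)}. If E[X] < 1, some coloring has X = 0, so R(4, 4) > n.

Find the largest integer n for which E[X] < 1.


We need C(n, 4) · 2^{1 − 6} < 1, i.e. C(n, 4) < 2^{6 − 1} = 32.
Check values of n near the boundary:
  n = 4: C(4, 4) = 1; 1 < 32? YES
  n = 5: C(5, 4) = 5; 5 < 32? YES
  n = 6: C(6, 4) = 15; 15 < 32? YES
  n = 7: C(7, 4) = 35; 35 < 32? NO
  n = 8: C(8, 4) = 70; 70 < 32? NO
  n = 9: C(9, 4) = 126; 126 < 32? NO
The largest n with C(n, 4) < 32 is n = 6 (where E[X] = 15/32 ≈ 0.4687500). Hence R(4, 4) > 6, i.e. R(4, 4) ≥ 7.

Largest n = 6; hence R(4, 4) > 6.
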